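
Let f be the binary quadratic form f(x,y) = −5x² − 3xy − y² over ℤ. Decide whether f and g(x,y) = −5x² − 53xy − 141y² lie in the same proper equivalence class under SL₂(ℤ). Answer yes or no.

D₁ = -11, D₂ = -11
f is negative-definite; reduce −f:
−f: flip: (5,3,1)→(1,-3,5)
−f: translate: b→1 (≡-3 mod 2), so (1,-3,5)→(1,1,3)
−f: reduced (well bottom): (1,1,3) with a≤c, −a<b≤a
flip sign back: reduced form of f is (-1,-1,-3)
g is negative-definite; reduce −g:
−g: translate: b→3 (≡53 mod 10), so (5,53,141)→(5,3,1)
−g: flip: (5,3,1)→(1,-3,5)
−g: translate: b→1 (≡-3 mod 2), so (1,-3,5)→(1,1,3)
−g: reduced (well bottom): (1,1,3) with a≤c, −a<b≤a
flip sign back: reduced form of g is (-1,-1,-3)
reduced forms (-1, -1, -3) vs (-1, -1, -3) ⇒ equivalent

yes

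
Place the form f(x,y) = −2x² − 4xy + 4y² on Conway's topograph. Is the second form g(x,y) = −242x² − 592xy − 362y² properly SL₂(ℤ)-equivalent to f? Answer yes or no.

D₁ = 48, D₂ = 48
river cycle of f (length 2): (4, 4, -2), (-2, 4, 4)
river cycle of g (length 2): (-2, 4, 4), (4, 4, -2)
cycles coincide ⇒ equivalent

yes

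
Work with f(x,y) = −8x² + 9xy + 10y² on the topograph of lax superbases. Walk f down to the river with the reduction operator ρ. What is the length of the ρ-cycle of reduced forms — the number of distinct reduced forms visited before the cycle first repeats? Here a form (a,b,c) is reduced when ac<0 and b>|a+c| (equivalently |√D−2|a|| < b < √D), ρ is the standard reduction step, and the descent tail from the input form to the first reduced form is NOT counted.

D = 401, ⌊√D⌋ = 20
river: ρ → (10,11,-7)
river: ρ → (-7,17,4)
river: ρ → (4,15,-11)
river: ρ → (-11,7,8)
river: ρ → (8,9,-10)
river: ρ → (-10,11,7)
river: ρ → (7,17,-4)
river: ρ → (-4,15,11)
river: ρ → (11,7,-8)
river: ρ → (-8,9,10)
ρ-cycle length = 10 (tail of 0 descent steps not counted)

10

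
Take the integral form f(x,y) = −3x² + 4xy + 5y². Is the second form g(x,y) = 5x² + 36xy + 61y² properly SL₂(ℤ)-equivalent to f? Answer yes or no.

D₁ = 76, D₂ = 76
river cycle of f (length 6): (5, 6, -2), (-2, 6, 5), (5, 4, -3), (-3, 8, 1), (1, 8, -3), (-3, 4, 5)
river cycle of g (length 6): (5, 6, -2), (-2, 6, 5), (5, 4, -3), (-3, 8, 1), (1, 8, -3), (-3, 4, 5)
cycles coincide ⇒ equivalent

yes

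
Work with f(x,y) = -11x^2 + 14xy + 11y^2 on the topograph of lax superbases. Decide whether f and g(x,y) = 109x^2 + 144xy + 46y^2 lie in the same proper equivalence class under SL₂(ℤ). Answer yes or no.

D₁ = 680, D₂ = 680
river cycle of f (length 10): (11, 8, -14), (-14, 20, 5), (5, 20, -14), (-14, 8, 11), (11, 14, -11), (-11, 8, 14), (14, 20, -5), (-5, 20, 14), (14, 8, -11), (-11, 14, 11)
river cycle of g (length 10): (5, 20, -14), (-14, 8, 11), (11, 14, -11), (-11, 8, 14), (14, 20, -5), (-5, 20, 14), (14, 8, -11), (-11, 14, 11), (11, 8, -14), (-14, 20, 5)
cycles coincide ⇒ equivalent

yes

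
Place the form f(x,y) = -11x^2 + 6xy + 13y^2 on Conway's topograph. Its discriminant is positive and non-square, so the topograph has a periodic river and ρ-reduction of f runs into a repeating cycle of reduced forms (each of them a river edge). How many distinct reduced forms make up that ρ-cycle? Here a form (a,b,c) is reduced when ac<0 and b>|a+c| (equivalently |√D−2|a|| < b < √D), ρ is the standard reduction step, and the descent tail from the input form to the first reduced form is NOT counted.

D = 608, ⌊√D⌋ = 24
river: ρ → (13,20,-4)
river: ρ → (-4,20,13)
river: ρ → (13,6,-11)
river: ρ → (-11,16,8)
river: ρ → (8,16,-11)
river: ρ → (-11,6,13)
ρ-cycle length = 6 (tail of 0 descent steps not counted)

6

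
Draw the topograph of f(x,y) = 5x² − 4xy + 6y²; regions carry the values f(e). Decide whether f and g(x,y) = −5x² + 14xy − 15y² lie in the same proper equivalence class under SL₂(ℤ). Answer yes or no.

D₁ = -104, D₂ = -104
f: reduced (well bottom): (5,-4,6) with a≤c, −a<b≤a
g is negative-definite; reduce −g:
−g: translate: b→-4 (≡-14 mod 10), so (5,-14,15)→(5,-4,6)
−g: reduced (well bottom): (5,-4,6) with a≤c, −a<b≤a
flip sign back: reduced form of g is (-5,4,-6)
reduced forms (5, -4, 6) vs (-5, 4, -6) ⇒ inequivalent

no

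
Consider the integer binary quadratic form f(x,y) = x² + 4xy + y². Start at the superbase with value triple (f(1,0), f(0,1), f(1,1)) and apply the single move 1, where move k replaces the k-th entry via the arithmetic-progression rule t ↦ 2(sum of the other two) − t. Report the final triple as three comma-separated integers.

start (1,1,6) = (f(1,0),f(0,1),f(1,1))
replace slot 1: 2·(1+6) − 1 = 13 → (13,1,6)

13,1,6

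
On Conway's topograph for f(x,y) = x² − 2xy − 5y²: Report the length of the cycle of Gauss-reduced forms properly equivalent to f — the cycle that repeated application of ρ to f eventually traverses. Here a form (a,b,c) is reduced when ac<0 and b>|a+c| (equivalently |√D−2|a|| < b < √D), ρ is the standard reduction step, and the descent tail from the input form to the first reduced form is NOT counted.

D = 24, ⌊√D⌋ = 4
descent: ρ → (-5,2,1)
descent: ρ → (1,4,-2)  [lands on river]
river: ρ → (-2,4,1)
ρ-cycle length = 2 (tail of 2 descent steps not counted)

2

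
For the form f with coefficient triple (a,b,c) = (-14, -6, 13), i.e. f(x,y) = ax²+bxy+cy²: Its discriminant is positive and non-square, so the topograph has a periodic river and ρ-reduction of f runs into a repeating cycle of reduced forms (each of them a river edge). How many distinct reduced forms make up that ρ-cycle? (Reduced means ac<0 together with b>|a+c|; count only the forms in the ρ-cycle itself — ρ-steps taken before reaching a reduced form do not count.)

D = 764, ⌊√D⌋ = 27
descent: ρ → (13,6,-14)  [lands on river]
river: ρ → (-14,22,5)
river: ρ → (5,18,-22)
river: ρ → (-22,26,1)
river: ρ → (1,26,-22)
river: ρ → (-22,18,5)
river: ρ → (5,22,-14)
river: ρ → (-14,6,13)
river: ρ → (13,20,-7)
river: ρ → (-7,22,10)
river: ρ → (10,18,-11)
river: ρ → (-11,26,2)
river: ρ → (2,26,-11)
river: ρ → (-11,18,10)
river: ρ → (10,22,-7)
river: ρ → (-7,20,13)
ρ-cycle length = 16 (tail of 1 descent step not counted)

16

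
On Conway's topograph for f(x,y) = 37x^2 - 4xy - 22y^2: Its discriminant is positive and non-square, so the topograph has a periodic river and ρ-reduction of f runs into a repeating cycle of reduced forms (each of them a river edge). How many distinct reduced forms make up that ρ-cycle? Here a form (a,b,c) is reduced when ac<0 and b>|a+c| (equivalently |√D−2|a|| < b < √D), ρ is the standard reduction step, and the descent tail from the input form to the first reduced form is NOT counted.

D = 3272, ⌊√D⌋ = 57
descent: ρ → (-22,48,11)  [lands on river]
river: ρ → (11,40,-38)
river: ρ → (-38,36,13)
river: ρ → (13,42,-29)
river: ρ → (-29,16,26)
river: ρ → (26,36,-19)
river: ρ → (-19,40,22)
river: ρ → (22,48,-11)
river: ρ → (-11,40,38)
river: ρ → (38,36,-13)
river: ρ → (-13,42,29)
river: ρ → (29,16,-26)
river: ρ → (-26,36,19)
river: ρ → (19,40,-22)
ρ-cycle length = 14 (tail of 1 descent step not counted)

14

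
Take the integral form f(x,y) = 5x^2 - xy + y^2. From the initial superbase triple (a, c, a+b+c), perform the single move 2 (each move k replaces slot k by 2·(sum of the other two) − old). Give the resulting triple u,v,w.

start (5,1,5) = (f(1,0),f(0,1),f(1,1))
replace slot 2: 2·(5+5) − 1 = 19 → (5,19,5)

5,19,5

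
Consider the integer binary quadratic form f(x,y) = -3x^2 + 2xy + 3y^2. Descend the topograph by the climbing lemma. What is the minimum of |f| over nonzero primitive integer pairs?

river: ρ → (3,4,-2)
river: ρ → (-2,4,3)
river: ρ → (3,2,-3)
river: ρ → (-3,4,2)
river: ρ → (2,4,-3)
river: ρ → (-3,2,3)
closes: descent 0, river 6
min |a| on river = 2

2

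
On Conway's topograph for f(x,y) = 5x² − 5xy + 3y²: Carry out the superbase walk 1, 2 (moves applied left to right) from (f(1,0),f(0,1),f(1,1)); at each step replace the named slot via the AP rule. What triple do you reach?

start (5,3,3) = (f(1,0),f(0,1),f(1,1))
replace slot 1: 2·(3+3) − 5 = 7 → (7,3,3)
replace slot 2: 2·(7+3) − 3 = 17 → (7,17,3)

7,17,3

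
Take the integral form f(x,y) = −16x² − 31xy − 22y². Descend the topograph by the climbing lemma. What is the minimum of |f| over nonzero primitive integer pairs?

translate: b→-1 (≡31 mod 32), so (16,31,22)→(16,-1,7)
flip: (16,-1,7)→(7,1,16)
reduced (well bottom): (7,1,16) with a≤c, −a<b≤a
well minimum |f| = |-7| = 7 (negative-definite)

7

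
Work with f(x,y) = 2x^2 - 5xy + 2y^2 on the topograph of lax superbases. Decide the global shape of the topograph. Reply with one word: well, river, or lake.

D = b²−4ac = (-5)² − 4·2·2 = 9
D = 3² is a perfect square ⇒ form factors over ℤ ⇒ lakes

lake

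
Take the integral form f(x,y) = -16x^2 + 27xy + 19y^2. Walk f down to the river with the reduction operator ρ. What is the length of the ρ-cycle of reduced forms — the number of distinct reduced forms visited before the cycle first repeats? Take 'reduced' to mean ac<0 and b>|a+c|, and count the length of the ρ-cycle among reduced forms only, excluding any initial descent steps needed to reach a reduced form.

D = 1945, ⌊√D⌋ = 44
river: ρ → (19,11,-24)
river: ρ → (-24,37,6)
river: ρ → (6,35,-30)
river: ρ → (-30,25,11)
river: ρ → (11,41,-6)
river: ρ → (-6,43,4)
river: ρ → (4,37,-36)
river: ρ → (-36,35,5)
river: ρ → (5,35,-36)
river: ρ → (-36,37,4)
river: ρ → (4,43,-6)
river: ρ → (-6,41,11)
river: ρ → (11,25,-30)
river: ρ → (-30,35,6)
river: ρ → (6,37,-24)
river: ρ → (-24,11,19)
river: ρ → (19,27,-16)
river: ρ → (-16,37,9)
river: ρ → (9,35,-20)
river: ρ → (-20,5,24)
river: ρ → (24,43,-1)
river: ρ → (-1,43,24)
river: ρ → (24,5,-20)
river: ρ → (-20,35,9)
river: ρ → (9,37,-16)
river: ρ → (-16,27,19)
ρ-cycle length = 26 (tail of 0 descent steps not counted)

26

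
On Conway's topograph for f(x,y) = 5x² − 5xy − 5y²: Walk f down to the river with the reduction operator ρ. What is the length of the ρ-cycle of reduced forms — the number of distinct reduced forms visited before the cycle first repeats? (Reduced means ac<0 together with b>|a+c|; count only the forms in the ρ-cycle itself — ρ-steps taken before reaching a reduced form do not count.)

D = 125, ⌊√D⌋ = 11
descent: ρ → (-5,5,5)  [lands on river]
river: ρ → (5,5,-5)
ρ-cycle length = 2 (tail of 1 descent step not counted)

2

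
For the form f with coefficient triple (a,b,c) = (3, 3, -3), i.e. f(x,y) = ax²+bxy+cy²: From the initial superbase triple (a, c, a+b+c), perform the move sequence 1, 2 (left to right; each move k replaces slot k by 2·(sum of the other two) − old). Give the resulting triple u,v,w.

start (3,-3,3) = (f(1,0),f(0,1),f(1,1))
replace slot 1: 2·((-3)+3) − 3 = -3 → (-3,-3,3)
replace slot 2: 2·((-3)+3) − (-3) = 3 → (-3,3,3)

-3,3,3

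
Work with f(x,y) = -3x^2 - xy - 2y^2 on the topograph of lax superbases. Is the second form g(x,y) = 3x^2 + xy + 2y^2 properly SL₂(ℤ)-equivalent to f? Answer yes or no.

D₁ = -23, D₂ = -23
f is negative-definite; reduce −f:
−f: flip: (3,1,2)→(2,-1,3)
−f: reduced (well bottom): (2,-1,3) with a≤c, −a<b≤a
flip sign back: reduced form of f is (-2,1,-3)
g: flip: (3,1,2)→(2,-1,3)
g: reduced (well bottom): (2,-1,3) with a≤c, −a<b≤a
reduced forms (-2, 1, -3) vs (2, -1, 3) ⇒ inequivalent

no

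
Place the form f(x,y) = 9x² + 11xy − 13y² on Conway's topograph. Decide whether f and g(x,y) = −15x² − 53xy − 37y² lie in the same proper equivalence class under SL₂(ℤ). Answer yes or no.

D₁ = 589, D₂ = 589
river cycle of f (length 16): (-13, 15, 7), (7, 13, -15), (-15, 17, 5), (5, 23, -3), (-3, 19, 19), (19, 19, -3), (-3, 23, 5), (5, 17, -15), (-15, 13, 7), (7, 15, -13), … (6 more)
river cycle of g (length 16): (1, 23, -15), (-15, 7, 9), (9, 11, -13), (-13, 15, 7), (7, 13, -15), (-15, 17, 5), (5, 23, -3), (-3, 19, 19), (19, 19, -3), (-3, 23, 5), … (6 more)
cycles coincide ⇒ equivalent

yes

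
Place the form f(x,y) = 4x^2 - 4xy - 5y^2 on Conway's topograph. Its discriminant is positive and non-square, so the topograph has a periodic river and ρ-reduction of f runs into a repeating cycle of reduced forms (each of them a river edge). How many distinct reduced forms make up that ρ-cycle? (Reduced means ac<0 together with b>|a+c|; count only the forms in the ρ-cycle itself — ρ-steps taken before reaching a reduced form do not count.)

D = 96, ⌊√D⌋ = 9
descent: ρ → (-5,4,4)  [lands on river]
river: ρ → (4,4,-5)
river: ρ → (-5,6,3)
river: ρ → (3,6,-5)
ρ-cycle length = 4 (tail of 1 descent step not counted)

4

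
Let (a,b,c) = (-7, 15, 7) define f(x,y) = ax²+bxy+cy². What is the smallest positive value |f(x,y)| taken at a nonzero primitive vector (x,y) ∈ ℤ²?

river: ρ → (7,13,-9)
river: ρ → (-9,5,11)
river: ρ → (11,17,-3)
river: ρ → (-3,19,5)
river: ρ → (5,11,-15)
river: ρ → (-15,19,1)
river: ρ → (1,19,-15)
river: ρ → (-15,11,5)
river: ρ → (5,19,-3)
river: ρ → (-3,17,11)
river: ρ → (11,5,-9)
river: ρ → (-9,13,7)
river: ρ → (7,15,-7)
river: ρ → (-7,13,9)
river: ρ → (9,5,-11)
river: ρ → (-11,17,3)
river: ρ → (3,19,-5)
river: ρ → (-5,11,15)
river: ρ → (15,19,-1)
river: ρ → (-1,19,15)
river: ρ → (15,11,-5)
river: ρ → (-5,19,3)
river: ρ → (3,17,-11)
river: ρ → (-11,5,9)
river: ρ → (9,13,-7)
river: ρ → (-7,15,7)
closes: descent 0, river 26
min |a| on river = 1

1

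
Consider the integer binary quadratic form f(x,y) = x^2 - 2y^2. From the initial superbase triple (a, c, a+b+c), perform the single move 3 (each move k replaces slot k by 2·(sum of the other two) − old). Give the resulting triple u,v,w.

start (1,-2,-1) = (f(1,0),f(0,1),f(1,1))
replace slot 3: 2·(1+(-2)) − (-1) = -1 → (1,-2,-1)

1,-2,-1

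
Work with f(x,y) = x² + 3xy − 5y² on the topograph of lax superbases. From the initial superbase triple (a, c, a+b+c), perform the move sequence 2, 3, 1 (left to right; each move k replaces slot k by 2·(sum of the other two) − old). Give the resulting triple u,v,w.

start (1,-5,-1) = (f(1,0),f(0,1),f(1,1))
replace slot 2: 2·(1+(-1)) − (-5) = 5 → (1,5,-1)
replace slot 3: 2·(1+5) − (-1) = 13 → (1,5,13)
replace slot 1: 2·(5+13) − 1 = 35 → (35,5,13)

35,5,13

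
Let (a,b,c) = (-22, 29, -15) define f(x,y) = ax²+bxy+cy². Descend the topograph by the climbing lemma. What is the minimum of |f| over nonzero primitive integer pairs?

translate: b→15 (≡-29 mod 44), so (22,-29,15)→(22,15,8)
flip: (22,15,8)→(8,-15,22)
translate: b→1 (≡-15 mod 16), so (8,-15,22)→(8,1,15)
reduced (well bottom): (8,1,15) with a≤c, −a<b≤a
well minimum |f| = |-8| = 8 (negative-definite)

8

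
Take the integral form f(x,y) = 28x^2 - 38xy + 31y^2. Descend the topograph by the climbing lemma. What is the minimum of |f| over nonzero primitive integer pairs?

translate: b→18 (≡-38 mod 56), so (28,-38,31)→(28,18,21)
flip: (28,18,21)→(21,-18,28)
reduced (well bottom): (21,-18,28) with a≤c, −a<b≤a
well minimum = a = 21

21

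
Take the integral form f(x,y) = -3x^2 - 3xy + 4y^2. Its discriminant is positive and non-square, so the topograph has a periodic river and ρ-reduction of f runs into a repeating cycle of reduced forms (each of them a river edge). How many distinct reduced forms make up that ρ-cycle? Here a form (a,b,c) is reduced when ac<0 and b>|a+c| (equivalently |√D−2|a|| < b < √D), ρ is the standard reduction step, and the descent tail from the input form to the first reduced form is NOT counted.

D = 57, ⌊√D⌋ = 7
descent: ρ → (4,3,-3)  [lands on river]
river: ρ → (-3,3,4)
river: ρ → (4,5,-2)
river: ρ → (-2,7,1)
river: ρ → (1,7,-2)
river: ρ → (-2,5,4)
ρ-cycle length = 6 (tail of 1 descent step not counted)

6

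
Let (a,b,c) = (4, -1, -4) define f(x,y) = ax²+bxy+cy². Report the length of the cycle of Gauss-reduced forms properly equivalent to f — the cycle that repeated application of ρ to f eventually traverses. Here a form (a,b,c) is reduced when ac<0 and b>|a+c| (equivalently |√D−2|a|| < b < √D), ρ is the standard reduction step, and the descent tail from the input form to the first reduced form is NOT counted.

D = 65, ⌊√D⌋ = 8
descent: ρ → (-4,1,4)  [lands on river]
river: ρ → (4,7,-1)
river: ρ → (-1,7,4)
river: ρ → (4,1,-4)
river: ρ → (-4,7,1)
river: ρ → (1,7,-4)
ρ-cycle length = 6 (tail of 1 descent step not counted)

6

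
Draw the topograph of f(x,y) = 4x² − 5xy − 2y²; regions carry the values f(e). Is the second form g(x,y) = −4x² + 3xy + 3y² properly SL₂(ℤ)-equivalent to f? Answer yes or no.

D₁ = 57, D₂ = 57
river cycle of f (length 6): (-2, 5, 4), (4, 3, -3), (-3, 3, 4), (4, 5, -2), (-2, 7, 1), (1, 7, -2)
river cycle of g (length 6): (3, 3, -4), (-4, 5, 2), (2, 7, -1), (-1, 7, 2), (2, 5, -4), (-4, 3, 3)
cycles differ ⇒ inequivalent

no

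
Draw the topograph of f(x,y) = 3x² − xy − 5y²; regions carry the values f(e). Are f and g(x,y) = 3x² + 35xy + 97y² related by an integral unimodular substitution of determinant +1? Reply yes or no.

D₁ = 61, D₂ = 61
river cycle of f (length 6): (3, 5, -3), (-3, 7, 1), (1, 7, -3), (-3, 5, 3), (3, 7, -1), (-1, 7, 3)
river cycle of g (length 6): (3, 5, -3), (-3, 7, 1), (1, 7, -3), (-3, 5, 3), (3, 7, -1), (-1, 7, 3)
cycles coincide ⇒ equivalent

yes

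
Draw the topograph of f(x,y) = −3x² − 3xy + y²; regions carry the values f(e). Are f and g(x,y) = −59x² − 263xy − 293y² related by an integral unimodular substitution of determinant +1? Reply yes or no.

D₁ = 21, D₂ = 21
river cycle of f (length 2): (1, 3, -3), (-3, 3, 1)
river cycle of g (length 2): (-3, 3, 1), (1, 3, -3)
cycles coincide ⇒ equivalent

yes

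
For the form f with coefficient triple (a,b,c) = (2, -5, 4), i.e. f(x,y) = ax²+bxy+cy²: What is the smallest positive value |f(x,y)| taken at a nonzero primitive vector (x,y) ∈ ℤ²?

translate: b→-1 (≡-5 mod 4), so (2,-5,4)→(2,-1,1)
flip: (2,-1,1)→(1,1,2)
reduced (well bottom): (1,1,2) with a≤c, −a<b≤a
well minimum = a = 1

1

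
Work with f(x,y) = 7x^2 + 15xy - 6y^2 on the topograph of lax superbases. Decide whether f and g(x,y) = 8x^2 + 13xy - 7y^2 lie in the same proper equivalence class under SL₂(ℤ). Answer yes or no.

D₁ = 393, D₂ = 393
river cycle of f (length 16): (-6, 9, 13), (13, 17, -2), (-2, 19, 4), (4, 13, -14), (-14, 15, 3), (3, 15, -14), (-14, 13, 4), (4, 19, -2), (-2, 17, 13), (13, 9, -6), … (6 more)
river cycle of g (length 16): (-7, 15, 6), (6, 9, -13), (-13, 17, 2), (2, 19, -4), (-4, 13, 14), (14, 15, -3), (-3, 15, 14), (14, 13, -4), (-4, 19, 2), (2, 17, -13), … (6 more)
cycles differ ⇒ inequivalent

no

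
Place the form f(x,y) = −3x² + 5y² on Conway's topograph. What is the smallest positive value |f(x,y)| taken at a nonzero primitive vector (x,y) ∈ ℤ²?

descent: ρ → (5,0,-3)
descent: ρ → (-3,6,2)  [lands on river]
river: ρ → (2,6,-3)
closes: descent 2, river 2
min |a| on river = 2

2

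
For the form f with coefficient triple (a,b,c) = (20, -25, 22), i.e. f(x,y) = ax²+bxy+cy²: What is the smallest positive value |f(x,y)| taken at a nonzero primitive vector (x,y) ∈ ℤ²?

translate: b→15 (≡-25 mod 40), so (20,-25,22)→(20,15,17)
flip: (20,15,17)→(17,-15,20)
reduced (well bottom): (17,-15,20) with a≤c, −a<b≤a
well minimum = a = 17

17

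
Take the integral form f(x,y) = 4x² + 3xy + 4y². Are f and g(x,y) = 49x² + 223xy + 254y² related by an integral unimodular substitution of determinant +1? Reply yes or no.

D₁ = -55, D₂ = -55
f: reduced (well bottom): (4,3,4) with a≤c, −a<b≤a
g: translate: b→27 (≡223 mod 98), so (49,223,254)→(49,27,4)
g: flip: (49,27,4)→(4,-27,49)
g: translate: b→-3 (≡-27 mod 8), so (4,-27,49)→(4,-3,4)
g: flip: (4,-3,4)→(4,3,4)
g: reduced (well bottom): (4,3,4) with a≤c, −a<b≤a
reduced forms (4, 3, 4) vs (4, 3, 4) ⇒ equivalent

yes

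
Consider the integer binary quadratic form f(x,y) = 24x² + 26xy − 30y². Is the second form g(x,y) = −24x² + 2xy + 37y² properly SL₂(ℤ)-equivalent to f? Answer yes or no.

D₁ = 3556, D₂ = 3556
river cycle of f (length 42): (-30, 34, 20), (20, 46, -18), (-18, 26, 40), (40, 54, -4), (-4, 58, 12), (12, 38, -44), (-44, 50, 6), (6, 58, -8), (-8, 54, 20), (20, 26, -36), … (32 more)
river cycle of g (length 42): (-24, 50, 11), (11, 38, -48), (-48, 58, 1), (1, 58, -48), (-48, 38, 11), (11, 50, -24), (-24, 46, 15), (15, 44, -27), (-27, 10, 32), (32, 54, -5), … (32 more)
cycles differ ⇒ inequivalent

no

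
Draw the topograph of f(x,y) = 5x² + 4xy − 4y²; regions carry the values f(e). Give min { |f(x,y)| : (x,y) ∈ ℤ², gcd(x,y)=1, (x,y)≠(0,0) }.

river: ρ → (-4,4,5)
river: ρ → (5,6,-3)
river: ρ → (-3,6,5)
river: ρ → (5,4,-4)
closes: descent 0, river 4
min |a| on river = 3

3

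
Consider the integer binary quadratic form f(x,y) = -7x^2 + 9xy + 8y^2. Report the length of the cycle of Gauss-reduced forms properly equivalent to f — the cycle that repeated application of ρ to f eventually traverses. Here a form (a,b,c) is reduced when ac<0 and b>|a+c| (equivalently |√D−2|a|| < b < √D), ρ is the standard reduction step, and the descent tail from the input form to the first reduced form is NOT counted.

D = 305, ⌊√D⌋ = 17
river: ρ → (8,7,-8)
river: ρ → (-8,9,7)
river: ρ → (7,5,-10)
river: ρ → (-10,15,2)
river: ρ → (2,17,-2)
river: ρ → (-2,15,10)
river: ρ → (10,5,-7)
river: ρ → (-7,9,8)
ρ-cycle length = 8 (tail of 0 descent steps not counted)

8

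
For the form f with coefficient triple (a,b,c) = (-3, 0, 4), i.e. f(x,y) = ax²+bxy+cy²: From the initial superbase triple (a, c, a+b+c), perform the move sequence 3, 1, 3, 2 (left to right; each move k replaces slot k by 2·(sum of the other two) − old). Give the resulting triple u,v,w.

start (-3,4,1) = (f(1,0),f(0,1),f(1,1))
replace slot 3: 2·((-3)+4) − 1 = 1 → (-3,4,1)
replace slot 1: 2·(4+1) − (-3) = 13 → (13,4,1)
replace slot 3: 2·(13+4) − 1 = 33 → (13,4,33)
replace slot 2: 2·(13+33) − 4 = 88 → (13,88,33)

13,88,33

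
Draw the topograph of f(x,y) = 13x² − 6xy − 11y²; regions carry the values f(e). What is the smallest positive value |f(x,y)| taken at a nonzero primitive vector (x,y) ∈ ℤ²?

descent: ρ → (-11,6,13)  [lands on river]
river: ρ → (13,20,-4)
river: ρ → (-4,20,13)
river: ρ → (13,6,-11)
river: ρ → (-11,16,8)
river: ρ → (8,16,-11)
closes: descent 1, river 6
min |a| on river = 4

4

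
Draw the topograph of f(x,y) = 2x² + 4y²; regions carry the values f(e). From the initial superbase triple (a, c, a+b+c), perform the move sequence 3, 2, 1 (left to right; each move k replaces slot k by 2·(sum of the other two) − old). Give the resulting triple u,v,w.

start (2,4,6) = (f(1,0),f(0,1),f(1,1))
replace slot 3: 2·(2+4) − 6 = 6 → (2,4,6)
replace slot 2: 2·(2+6) − 4 = 12 → (2,12,6)
replace slot 1: 2·(12+6) − 2 = 34 → (34,12,6)

34,12,6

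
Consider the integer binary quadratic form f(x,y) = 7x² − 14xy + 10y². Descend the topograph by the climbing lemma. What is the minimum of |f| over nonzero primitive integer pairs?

translate: b→0 (≡-14 mod 14), so (7,-14,10)→(7,0,3)
flip: (7,0,3)→(3,0,7)
reduced (well bottom): (3,0,7) with a≤c, −a<b≤a
well minimum = a = 3

3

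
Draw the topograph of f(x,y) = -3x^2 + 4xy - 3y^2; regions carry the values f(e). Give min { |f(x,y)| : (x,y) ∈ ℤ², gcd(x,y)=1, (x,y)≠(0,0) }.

translate: b→2 (≡-4 mod 6), so (3,-4,3)→(3,2,2)
flip: (3,2,2)→(2,-2,3)
translate: b→2 (≡-2 mod 4), so (2,-2,3)→(2,2,3)
reduced (well bottom): (2,2,3) with a≤c, −a<b≤a
well minimum |f| = |-2| = 2 (negative-definite)

2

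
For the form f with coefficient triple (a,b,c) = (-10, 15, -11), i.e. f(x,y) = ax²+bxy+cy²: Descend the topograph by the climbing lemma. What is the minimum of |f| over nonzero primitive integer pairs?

translate: b→5 (≡-15 mod 20), so (10,-15,11)→(10,5,6)
flip: (10,5,6)→(6,-5,10)
reduced (well bottom): (6,-5,10) with a≤c, −a<b≤a
well minimum |f| = |-6| = 6 (negative-definite)

6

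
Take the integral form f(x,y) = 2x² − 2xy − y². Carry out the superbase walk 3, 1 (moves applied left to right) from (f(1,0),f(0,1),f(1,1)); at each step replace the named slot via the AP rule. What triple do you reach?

start (2,-1,-1) = (f(1,0),f(0,1),f(1,1))
replace slot 3: 2·(2+(-1)) − (-1) = 3 → (2,-1,3)
replace slot 1: 2·((-1)+3) − 2 = 2 → (2,-1,3)

2,-1,3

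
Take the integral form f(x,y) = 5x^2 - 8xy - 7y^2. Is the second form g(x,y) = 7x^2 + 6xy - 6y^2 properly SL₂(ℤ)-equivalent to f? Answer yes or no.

D₁ = 204, D₂ = 204
river cycle of f (length 6): (-7, 8, 5), (5, 12, -3), (-3, 12, 5), (5, 8, -7), (-7, 6, 6), (6, 6, -7)
river cycle of g (length 6): (-6, 6, 7), (7, 8, -5), (-5, 12, 3), (3, 12, -5), (-5, 8, 7), (7, 6, -6)
cycles differ ⇒ inequivalent

no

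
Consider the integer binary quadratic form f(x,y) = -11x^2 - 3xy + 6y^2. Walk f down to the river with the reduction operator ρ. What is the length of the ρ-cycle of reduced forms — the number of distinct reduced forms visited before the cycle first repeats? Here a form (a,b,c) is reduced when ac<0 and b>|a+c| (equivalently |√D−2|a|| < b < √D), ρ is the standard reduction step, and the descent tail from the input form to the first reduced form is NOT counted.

D = 273, ⌊√D⌋ = 16
descent: ρ → (6,15,-2)  [lands on river]
river: ρ → (-2,13,13)
river: ρ → (13,13,-2)
river: ρ → (-2,15,6)
river: ρ → (6,9,-8)
river: ρ → (-8,7,7)
river: ρ → (7,7,-8)
river: ρ → (-8,9,6)
ρ-cycle length = 8 (tail of 1 descent step not counted)

8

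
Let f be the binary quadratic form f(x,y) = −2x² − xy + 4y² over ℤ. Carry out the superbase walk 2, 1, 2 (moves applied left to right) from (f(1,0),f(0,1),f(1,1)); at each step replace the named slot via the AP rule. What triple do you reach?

start (-2,4,1) = (f(1,0),f(0,1),f(1,1))
replace slot 2: 2·((-2)+1) − 4 = -6 → (-2,-6,1)
replace slot 1: 2·((-6)+1) − (-2) = -8 → (-8,-6,1)
replace slot 2: 2·((-8)+1) − (-6) = -8 → (-8,-8,1)

-8,-8,1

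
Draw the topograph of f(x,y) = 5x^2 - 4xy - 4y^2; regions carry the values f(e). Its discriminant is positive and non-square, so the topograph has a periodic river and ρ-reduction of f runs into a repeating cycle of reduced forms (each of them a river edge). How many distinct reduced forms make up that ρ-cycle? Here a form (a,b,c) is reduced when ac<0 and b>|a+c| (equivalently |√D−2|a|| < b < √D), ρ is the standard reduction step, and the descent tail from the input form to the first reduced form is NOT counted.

D = 96, ⌊√D⌋ = 9
descent: ρ → (-4,4,5)  [lands on river]
river: ρ → (5,6,-3)
river: ρ → (-3,6,5)
river: ρ → (5,4,-4)
ρ-cycle length = 4 (tail of 1 descent step not counted)

4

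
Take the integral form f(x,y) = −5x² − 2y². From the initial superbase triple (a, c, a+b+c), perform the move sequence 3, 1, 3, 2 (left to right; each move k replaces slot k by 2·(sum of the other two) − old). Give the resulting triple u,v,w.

start (-5,-2,-7) = (f(1,0),f(0,1),f(1,1))
replace slot 3: 2·((-5)+(-2)) − (-7) = -7 → (-5,-2,-7)
replace slot 1: 2·((-2)+(-7)) − (-5) = -13 → (-13,-2,-7)
replace slot 3: 2·((-13)+(-2)) − (-7) = -23 → (-13,-2,-23)
replace slot 2: 2·((-13)+(-23)) − (-2) = -70 → (-13,-70,-23)

-13,-70,-23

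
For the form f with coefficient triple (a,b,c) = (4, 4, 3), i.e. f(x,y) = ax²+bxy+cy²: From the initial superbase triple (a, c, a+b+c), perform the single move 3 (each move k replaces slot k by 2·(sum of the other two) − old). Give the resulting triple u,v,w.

start (4,3,11) = (f(1,0),f(0,1),f(1,1))
replace slot 3: 2·(4+3) − 11 = 3 → (4,3,3)

4,3,3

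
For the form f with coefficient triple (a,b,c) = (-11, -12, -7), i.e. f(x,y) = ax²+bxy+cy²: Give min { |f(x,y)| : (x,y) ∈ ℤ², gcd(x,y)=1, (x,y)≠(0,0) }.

translate: b→-10 (≡12 mod 22), so (11,12,7)→(11,-10,6)
flip: (11,-10,6)→(6,10,11)
translate: b→-2 (≡10 mod 12), so (6,10,11)→(6,-2,7)
reduced (well bottom): (6,-2,7) with a≤c, −a<b≤a
well minimum |f| = |-6| = 6 (negative-definite)

6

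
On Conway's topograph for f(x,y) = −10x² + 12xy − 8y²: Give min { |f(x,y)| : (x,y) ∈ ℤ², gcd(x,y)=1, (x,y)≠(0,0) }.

translate: b→8 (≡-12 mod 20), so (10,-12,8)→(10,8,6)
flip: (10,8,6)→(6,-8,10)
translate: b→4 (≡-8 mod 12), so (6,-8,10)→(6,4,8)
reduced (well bottom): (6,4,8) with a≤c, −a<b≤a
well minimum |f| = |-6| = 6 (negative-definite)

6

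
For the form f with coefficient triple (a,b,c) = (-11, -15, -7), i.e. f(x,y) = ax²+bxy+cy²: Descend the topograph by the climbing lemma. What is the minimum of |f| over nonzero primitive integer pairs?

translate: b→-7 (≡15 mod 22), so (11,15,7)→(11,-7,3)
flip: (11,-7,3)→(3,7,11)
translate: b→1 (≡7 mod 6), so (3,7,11)→(3,1,7)
reduced (well bottom): (3,1,7) with a≤c, −a<b≤a
well minimum |f| = |-3| = 3 (negative-definite)

3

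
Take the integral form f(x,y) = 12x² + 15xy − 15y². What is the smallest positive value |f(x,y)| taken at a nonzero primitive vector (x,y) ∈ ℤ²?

river: ρ → (-15,15,12)
river: ρ → (12,9,-18)
river: ρ → (-18,27,3)
river: ρ → (3,27,-18)
river: ρ → (-18,9,12)
river: ρ → (12,15,-15)
closes: descent 0, river 6
min |a| on river = 3

3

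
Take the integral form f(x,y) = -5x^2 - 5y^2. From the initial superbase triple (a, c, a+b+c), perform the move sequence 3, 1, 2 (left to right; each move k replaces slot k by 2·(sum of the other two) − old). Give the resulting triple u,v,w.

start (-5,-5,-10) = (f(1,0),f(0,1),f(1,1))
replace slot 3: 2·((-5)+(-5)) − (-10) = -10 → (-5,-5,-10)
replace slot 1: 2·((-5)+(-10)) − (-5) = -25 → (-25,-5,-10)
replace slot 2: 2·((-25)+(-10)) − (-5) = -65 → (-25,-65,-10)

-25,-65,-10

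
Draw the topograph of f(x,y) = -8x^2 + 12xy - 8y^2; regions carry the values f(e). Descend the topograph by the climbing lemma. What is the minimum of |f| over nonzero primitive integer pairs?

translate: b→4 (≡-12 mod 16), so (8,-12,8)→(8,4,4)
flip: (8,4,4)→(4,-4,8)
translate: b→4 (≡-4 mod 8), so (4,-4,8)→(4,4,8)
reduced (well bottom): (4,4,8) with a≤c, −a<b≤a
well minimum |f| = |-4| = 4 (negative-definite)

4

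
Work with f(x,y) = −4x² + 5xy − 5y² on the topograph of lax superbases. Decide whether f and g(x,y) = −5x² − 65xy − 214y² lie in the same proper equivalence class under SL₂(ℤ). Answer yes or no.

D₁ = -55, D₂ = -55
f is negative-definite; reduce −f:
−f: translate: b→3 (≡-5 mod 8), so (4,-5,5)→(4,3,4)
−f: reduced (well bottom): (4,3,4) with a≤c, −a<b≤a
flip sign back: reduced form of f is (-4,-3,-4)
g is negative-definite; reduce −g:
−g: translate: b→5 (≡65 mod 10), so (5,65,214)→(5,5,4)
−g: flip: (5,5,4)→(4,-5,5)
−g: translate: b→3 (≡-5 mod 8), so (4,-5,5)→(4,3,4)
−g: reduced (well bottom): (4,3,4) with a≤c, −a<b≤a
flip sign back: reduced form of g is (-4,-3,-4)
reduced forms (-4, -3, -4) vs (-4, -3, -4) ⇒ equivalent

yes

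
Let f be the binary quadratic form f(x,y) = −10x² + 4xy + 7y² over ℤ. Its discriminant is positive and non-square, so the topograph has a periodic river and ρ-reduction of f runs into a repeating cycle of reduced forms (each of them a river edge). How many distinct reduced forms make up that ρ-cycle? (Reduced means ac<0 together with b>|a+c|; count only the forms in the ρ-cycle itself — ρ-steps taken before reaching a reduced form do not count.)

D = 296, ⌊√D⌋ = 17
river: ρ → (7,10,-7)
river: ρ → (-7,4,10)
river: ρ → (10,16,-1)
river: ρ → (-1,16,10)
river: ρ → (10,4,-7)
river: ρ → (-7,10,7)
river: ρ → (7,4,-10)
river: ρ → (-10,16,1)
river: ρ → (1,16,-10)
river: ρ → (-10,4,7)
ρ-cycle length = 10 (tail of 0 descent steps not counted)

10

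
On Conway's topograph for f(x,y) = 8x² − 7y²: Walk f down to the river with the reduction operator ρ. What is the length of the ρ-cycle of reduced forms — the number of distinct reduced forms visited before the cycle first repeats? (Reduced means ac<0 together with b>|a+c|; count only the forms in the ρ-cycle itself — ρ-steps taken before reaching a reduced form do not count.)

D = 224, ⌊√D⌋ = 14
descent: ρ → (-7,14,1)  [lands on river]
river: ρ → (1,14,-7)
ρ-cycle length = 2 (tail of 1 descent step not counted)

2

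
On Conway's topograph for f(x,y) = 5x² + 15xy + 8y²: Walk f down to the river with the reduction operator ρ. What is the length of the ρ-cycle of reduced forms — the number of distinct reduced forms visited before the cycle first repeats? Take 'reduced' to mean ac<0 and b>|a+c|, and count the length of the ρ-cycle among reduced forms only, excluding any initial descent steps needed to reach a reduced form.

D = 65, ⌊√D⌋ = 8
descent: ρ → (8,1,-2)
descent: ρ → (-2,7,2)  [lands on river]
river: ρ → (2,5,-5)
river: ρ → (-5,5,2)
river: ρ → (2,7,-2)
river: ρ → (-2,5,5)
river: ρ → (5,5,-2)
ρ-cycle length = 6 (tail of 2 descent steps not counted)

6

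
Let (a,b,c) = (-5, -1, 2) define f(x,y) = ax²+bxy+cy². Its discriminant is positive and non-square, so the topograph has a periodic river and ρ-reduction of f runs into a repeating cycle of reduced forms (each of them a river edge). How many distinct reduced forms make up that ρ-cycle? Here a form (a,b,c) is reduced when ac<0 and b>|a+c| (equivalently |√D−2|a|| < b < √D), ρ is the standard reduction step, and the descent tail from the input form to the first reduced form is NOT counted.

D = 41, ⌊√D⌋ = 6
descent: ρ → (2,5,-2)  [lands on river]
river: ρ → (-2,3,4)
river: ρ → (4,5,-1)
river: ρ → (-1,5,4)
river: ρ → (4,3,-2)
river: ρ → (-2,5,2)
river: ρ → (2,3,-4)
river: ρ → (-4,5,1)
river: ρ → (1,5,-4)
river: ρ → (-4,3,2)
ρ-cycle length = 10 (tail of 1 descent step not counted)

10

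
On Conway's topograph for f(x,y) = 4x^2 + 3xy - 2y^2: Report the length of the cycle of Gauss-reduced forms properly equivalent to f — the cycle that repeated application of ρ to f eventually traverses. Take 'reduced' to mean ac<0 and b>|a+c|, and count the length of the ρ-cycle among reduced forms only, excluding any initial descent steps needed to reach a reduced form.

D = 41, ⌊√D⌋ = 6
river: ρ → (-2,5,2)
river: ρ → (2,3,-4)
river: ρ → (-4,5,1)
river: ρ → (1,5,-4)
river: ρ → (-4,3,2)
river: ρ → (2,5,-2)
river: ρ → (-2,3,4)
river: ρ → (4,5,-1)
river: ρ → (-1,5,4)
river: ρ → (4,3,-2)
ρ-cycle length = 10 (tail of 0 descent steps not counted)

10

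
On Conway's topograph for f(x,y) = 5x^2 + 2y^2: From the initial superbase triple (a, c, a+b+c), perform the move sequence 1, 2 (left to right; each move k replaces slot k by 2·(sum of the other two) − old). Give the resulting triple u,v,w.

start (5,2,7) = (f(1,0),f(0,1),f(1,1))
replace slot 1: 2·(2+7) − 5 = 13 → (13,2,7)
replace slot 2: 2·(13+7) − 2 = 38 → (13,38,7)

13,38,7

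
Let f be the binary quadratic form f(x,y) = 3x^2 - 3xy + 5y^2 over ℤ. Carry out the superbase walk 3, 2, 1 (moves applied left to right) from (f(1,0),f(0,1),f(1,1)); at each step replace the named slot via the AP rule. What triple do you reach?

start (3,5,5) = (f(1,0),f(0,1),f(1,1))
replace slot 3: 2·(3+5) − 5 = 11 → (3,5,11)
replace slot 2: 2·(3+11) − 5 = 23 → (3,23,11)
replace slot 1: 2·(23+11) − 3 = 65 → (65,23,11)

65,23,11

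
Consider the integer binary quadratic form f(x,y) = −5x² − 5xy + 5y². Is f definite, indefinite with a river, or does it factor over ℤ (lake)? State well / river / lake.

D = b²−4ac = (-5)² − 4·(-5)·5 = 125
D > 0 non-square ⇒ indefinite ⇒ periodic river

river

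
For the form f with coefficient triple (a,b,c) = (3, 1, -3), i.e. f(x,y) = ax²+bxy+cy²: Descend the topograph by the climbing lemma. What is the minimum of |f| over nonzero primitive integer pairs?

river: ρ → (-3,5,1)
river: ρ → (1,5,-3)
river: ρ → (-3,1,3)
river: ρ → (3,5,-1)
river: ρ → (-1,5,3)
river: ρ → (3,1,-3)
closes: descent 0, river 6
min |a| on river = 1

1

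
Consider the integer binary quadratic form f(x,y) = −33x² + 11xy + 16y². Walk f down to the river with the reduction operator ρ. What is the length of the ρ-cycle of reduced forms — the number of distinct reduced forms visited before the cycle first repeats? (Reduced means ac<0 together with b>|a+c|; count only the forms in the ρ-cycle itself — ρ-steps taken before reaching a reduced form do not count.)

D = 2233, ⌊√D⌋ = 47
descent: ρ → (16,21,-28)  [lands on river]
river: ρ → (-28,35,9)
river: ρ → (9,37,-24)
river: ρ → (-24,11,22)
river: ρ → (22,33,-13)
river: ρ → (-13,45,4)
river: ρ → (4,43,-24)
river: ρ → (-24,5,23)
river: ρ → (23,41,-6)
river: ρ → (-6,43,16)
ρ-cycle length = 10 (tail of 1 descent step not counted)

10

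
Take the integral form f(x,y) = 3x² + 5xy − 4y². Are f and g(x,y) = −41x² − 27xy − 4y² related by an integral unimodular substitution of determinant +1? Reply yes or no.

D₁ = 73, D₂ = 73
river cycle of f (length 18): (-4, 3, 4), (4, 5, -3), (-3, 7, 2), (2, 5, -6), (-6, 7, 1), (1, 7, -6), (-6, 5, 2), (2, 7, -3), (-3, 5, 4), (4, 3, -4), … (8 more)
river cycle of g (length 18): (-4, 3, 4), (4, 5, -3), (-3, 7, 2), (2, 5, -6), (-6, 7, 1), (1, 7, -6), (-6, 5, 2), (2, 7, -3), (-3, 5, 4), (4, 3, -4), … (8 more)
cycles coincide ⇒ equivalent

yes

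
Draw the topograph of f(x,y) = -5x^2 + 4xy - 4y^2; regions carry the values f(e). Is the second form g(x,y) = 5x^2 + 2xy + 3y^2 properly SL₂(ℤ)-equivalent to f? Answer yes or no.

D₁ = -64, D₂ = -56
discriminants differ ⇒ not SL₂(ℤ)-equivalent

no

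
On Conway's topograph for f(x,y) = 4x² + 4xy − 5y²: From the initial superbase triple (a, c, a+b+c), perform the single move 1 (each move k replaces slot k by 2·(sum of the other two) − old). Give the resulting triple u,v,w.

start (4,-5,3) = (f(1,0),f(0,1),f(1,1))
replace slot 1: 2·((-5)+3) − 4 = -8 → (-8,-5,3)

-8,-5,3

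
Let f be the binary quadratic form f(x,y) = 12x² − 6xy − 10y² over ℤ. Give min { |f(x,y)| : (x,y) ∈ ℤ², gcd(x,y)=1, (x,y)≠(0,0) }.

descent: ρ → (-10,6,12)  [lands on river]
river: ρ → (12,18,-4)
river: ρ → (-4,22,2)
river: ρ → (2,22,-4)
river: ρ → (-4,18,12)
river: ρ → (12,6,-10)
river: ρ → (-10,14,8)
river: ρ → (8,18,-6)
river: ρ → (-6,18,8)
river: ρ → (8,14,-10)
closes: descent 1, river 10
min |a| on river = 2

2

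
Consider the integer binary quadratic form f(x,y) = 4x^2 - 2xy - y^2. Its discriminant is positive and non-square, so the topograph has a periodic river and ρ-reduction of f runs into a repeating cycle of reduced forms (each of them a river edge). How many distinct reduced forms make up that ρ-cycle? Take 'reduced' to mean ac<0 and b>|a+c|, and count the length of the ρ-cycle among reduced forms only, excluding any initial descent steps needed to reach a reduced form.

D = 20, ⌊√D⌋ = 4
descent: ρ → (-1,4,1)  [lands on river]
river: ρ → (1,4,-1)
ρ-cycle length = 2 (tail of 1 descent step not counted)

2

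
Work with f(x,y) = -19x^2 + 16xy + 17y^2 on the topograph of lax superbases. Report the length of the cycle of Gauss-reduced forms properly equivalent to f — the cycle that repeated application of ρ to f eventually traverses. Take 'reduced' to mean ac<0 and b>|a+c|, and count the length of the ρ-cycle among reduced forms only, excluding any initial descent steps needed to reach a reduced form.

D = 1548, ⌊√D⌋ = 39
river: ρ → (17,18,-18)
river: ρ → (-18,18,17)
river: ρ → (17,16,-19)
river: ρ → (-19,22,14)
river: ρ → (14,34,-7)
river: ρ → (-7,36,9)
river: ρ → (9,36,-7)
river: ρ → (-7,34,14)
river: ρ → (14,22,-19)
river: ρ → (-19,16,17)
ρ-cycle length = 10 (tail of 0 descent steps not counted)

10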